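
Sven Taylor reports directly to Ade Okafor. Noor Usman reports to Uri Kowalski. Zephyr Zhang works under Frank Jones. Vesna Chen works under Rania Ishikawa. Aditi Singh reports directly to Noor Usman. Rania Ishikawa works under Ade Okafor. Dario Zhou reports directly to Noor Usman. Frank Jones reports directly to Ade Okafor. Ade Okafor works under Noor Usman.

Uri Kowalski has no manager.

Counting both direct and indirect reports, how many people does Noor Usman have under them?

Noor Usman directly manages Ade Okafor, Aditi Singh, Dario Zhou. Under Ade Okafor: Sven Taylor, Frank Jones, Zephyr Zhang, Rania Ishikawa, Vesna Chen (5). Aditi Singh has no reports. Dario Zhou has no reports. So Noor Usman's organization is 3 direct reports plus everyone under them: 6 + 1 + 1 = 8.

8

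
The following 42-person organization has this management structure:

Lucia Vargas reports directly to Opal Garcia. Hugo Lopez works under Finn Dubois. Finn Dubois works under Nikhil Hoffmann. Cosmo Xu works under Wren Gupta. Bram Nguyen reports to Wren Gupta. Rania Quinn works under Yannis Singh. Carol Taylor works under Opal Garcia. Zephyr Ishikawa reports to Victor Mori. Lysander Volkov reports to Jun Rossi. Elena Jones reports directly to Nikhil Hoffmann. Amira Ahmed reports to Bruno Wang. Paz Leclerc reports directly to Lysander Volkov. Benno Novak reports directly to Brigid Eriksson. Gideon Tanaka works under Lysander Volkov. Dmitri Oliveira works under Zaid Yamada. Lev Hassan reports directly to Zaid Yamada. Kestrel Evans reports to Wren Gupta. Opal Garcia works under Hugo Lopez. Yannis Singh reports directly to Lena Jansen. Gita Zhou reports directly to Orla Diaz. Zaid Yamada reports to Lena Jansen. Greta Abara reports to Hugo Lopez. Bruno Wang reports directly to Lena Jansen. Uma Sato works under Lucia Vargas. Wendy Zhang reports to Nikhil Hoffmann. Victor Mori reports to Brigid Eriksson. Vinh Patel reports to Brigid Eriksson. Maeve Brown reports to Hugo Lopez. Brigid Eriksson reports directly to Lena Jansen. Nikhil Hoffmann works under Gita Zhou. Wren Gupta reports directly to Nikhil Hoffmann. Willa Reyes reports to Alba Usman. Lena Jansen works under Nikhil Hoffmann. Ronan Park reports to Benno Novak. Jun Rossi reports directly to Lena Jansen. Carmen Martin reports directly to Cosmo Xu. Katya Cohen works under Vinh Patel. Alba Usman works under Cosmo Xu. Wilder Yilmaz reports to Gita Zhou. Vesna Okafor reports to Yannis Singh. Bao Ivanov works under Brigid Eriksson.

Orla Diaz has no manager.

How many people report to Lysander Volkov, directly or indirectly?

2

Lysander Volkov directly manages Gideon Tanaka, Paz Leclerc. Gideon Tanaka has no reports. Paz Leclerc has no reports. So Lysander Volkov's organization is 2 direct reports plus everyone under them: 1 + 1 = 2.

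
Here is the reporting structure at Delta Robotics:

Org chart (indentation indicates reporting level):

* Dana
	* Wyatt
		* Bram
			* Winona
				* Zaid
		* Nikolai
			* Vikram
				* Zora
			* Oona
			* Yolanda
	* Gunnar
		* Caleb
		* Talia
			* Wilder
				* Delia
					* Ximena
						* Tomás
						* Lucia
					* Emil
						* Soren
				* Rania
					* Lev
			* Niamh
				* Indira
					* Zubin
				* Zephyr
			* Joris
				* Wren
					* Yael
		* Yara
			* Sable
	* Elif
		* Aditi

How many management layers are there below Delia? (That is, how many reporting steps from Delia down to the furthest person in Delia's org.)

2

The longest chain under Delia runs Delia → Emil → Soren, which is 2 levels below Delia.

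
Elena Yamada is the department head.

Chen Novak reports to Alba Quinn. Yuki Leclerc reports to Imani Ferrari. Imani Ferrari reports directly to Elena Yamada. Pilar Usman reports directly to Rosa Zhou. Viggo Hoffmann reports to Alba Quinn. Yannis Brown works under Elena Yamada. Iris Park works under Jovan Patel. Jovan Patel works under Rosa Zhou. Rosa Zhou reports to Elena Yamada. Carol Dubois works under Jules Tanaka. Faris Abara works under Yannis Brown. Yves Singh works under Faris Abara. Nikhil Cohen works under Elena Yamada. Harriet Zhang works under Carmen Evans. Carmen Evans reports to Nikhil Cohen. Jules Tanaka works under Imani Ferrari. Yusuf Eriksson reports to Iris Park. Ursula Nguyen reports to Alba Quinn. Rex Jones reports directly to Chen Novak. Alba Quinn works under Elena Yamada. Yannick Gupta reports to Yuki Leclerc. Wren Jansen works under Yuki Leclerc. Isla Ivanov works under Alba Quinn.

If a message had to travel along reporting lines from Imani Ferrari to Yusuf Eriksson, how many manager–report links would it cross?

Imani Ferrari is 1 level below Elena Yamada, and Yusuf Eriksson is 4 levels below Elena Yamada (their lowest common manager). The shortest path runs up from Imani Ferrari to Elena Yamada and back down to Yusuf Eriksson: 1 + 4 = 5 links.

5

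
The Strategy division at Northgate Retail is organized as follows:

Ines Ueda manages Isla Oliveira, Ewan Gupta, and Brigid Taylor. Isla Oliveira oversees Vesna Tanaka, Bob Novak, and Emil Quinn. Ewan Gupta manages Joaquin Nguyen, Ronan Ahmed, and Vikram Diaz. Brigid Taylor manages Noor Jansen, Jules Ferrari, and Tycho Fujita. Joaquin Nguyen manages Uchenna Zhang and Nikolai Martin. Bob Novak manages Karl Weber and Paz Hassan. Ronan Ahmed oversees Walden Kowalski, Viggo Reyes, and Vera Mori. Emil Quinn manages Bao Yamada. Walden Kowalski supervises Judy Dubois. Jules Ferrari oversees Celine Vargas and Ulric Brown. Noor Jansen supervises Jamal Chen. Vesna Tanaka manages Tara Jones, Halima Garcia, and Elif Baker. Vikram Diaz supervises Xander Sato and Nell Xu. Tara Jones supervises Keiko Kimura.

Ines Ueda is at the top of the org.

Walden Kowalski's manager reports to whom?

Walden Kowalski reports to Ronan Ahmed, and Ronan Ahmed reports to Ewan Gupta. So Walden Kowalski's skip-level manager is Ewan Gupta.

Ewan Gupta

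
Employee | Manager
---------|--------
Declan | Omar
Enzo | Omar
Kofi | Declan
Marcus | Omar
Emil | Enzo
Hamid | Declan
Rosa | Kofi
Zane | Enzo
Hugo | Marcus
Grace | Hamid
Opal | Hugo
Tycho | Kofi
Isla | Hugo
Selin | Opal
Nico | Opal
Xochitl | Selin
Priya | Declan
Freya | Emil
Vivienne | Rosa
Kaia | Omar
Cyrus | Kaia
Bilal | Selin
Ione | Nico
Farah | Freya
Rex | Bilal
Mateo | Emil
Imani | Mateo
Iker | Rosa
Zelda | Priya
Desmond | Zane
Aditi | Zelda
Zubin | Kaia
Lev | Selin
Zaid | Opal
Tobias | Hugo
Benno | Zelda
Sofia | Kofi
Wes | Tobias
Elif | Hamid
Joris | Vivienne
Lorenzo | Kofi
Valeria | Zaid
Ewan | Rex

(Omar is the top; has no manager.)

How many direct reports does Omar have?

4

Omar directly manages Declan, Enzo, Marcus, Kaia. That is 4 direct reports.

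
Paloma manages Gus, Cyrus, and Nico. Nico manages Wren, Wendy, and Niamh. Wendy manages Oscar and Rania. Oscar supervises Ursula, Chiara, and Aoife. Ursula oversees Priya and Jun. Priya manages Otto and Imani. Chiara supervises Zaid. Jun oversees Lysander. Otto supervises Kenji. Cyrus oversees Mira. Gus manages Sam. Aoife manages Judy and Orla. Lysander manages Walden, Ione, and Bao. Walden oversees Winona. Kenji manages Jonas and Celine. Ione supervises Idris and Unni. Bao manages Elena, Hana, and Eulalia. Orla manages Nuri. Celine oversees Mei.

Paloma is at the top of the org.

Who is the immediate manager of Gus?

Gus reports directly to Paloma.

Paloma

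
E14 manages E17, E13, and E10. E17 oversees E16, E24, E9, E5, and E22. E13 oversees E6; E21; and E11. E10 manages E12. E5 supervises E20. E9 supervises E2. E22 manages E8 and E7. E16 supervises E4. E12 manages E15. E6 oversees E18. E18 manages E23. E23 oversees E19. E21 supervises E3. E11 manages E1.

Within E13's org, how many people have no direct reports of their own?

3

The people in E13's organization with no one reporting to them are E1, E3, E19. That is 3.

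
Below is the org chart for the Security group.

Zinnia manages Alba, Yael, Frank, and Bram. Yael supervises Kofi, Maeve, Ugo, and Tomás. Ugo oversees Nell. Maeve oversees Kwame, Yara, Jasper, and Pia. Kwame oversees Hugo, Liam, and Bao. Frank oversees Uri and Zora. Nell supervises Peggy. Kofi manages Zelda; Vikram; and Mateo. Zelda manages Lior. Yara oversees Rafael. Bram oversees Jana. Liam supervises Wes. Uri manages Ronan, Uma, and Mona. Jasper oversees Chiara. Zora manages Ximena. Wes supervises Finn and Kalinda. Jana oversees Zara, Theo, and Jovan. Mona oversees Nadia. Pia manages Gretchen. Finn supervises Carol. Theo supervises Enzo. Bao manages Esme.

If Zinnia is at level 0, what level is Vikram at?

Chain from Vikram up to Zinnia: Vikram → Kofi → Yael → Zinnia. That is 3 steps up, so Vikram is 3 levels below Zinnia.

3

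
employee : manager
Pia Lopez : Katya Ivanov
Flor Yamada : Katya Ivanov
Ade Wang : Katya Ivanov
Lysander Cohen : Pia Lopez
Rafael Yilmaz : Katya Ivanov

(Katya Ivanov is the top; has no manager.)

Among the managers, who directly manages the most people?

Katya Ivanov

Direct-report counts: Katya Ivanov has 4; Pia Lopez has 1. The largest is 4, held by Katya Ivanov.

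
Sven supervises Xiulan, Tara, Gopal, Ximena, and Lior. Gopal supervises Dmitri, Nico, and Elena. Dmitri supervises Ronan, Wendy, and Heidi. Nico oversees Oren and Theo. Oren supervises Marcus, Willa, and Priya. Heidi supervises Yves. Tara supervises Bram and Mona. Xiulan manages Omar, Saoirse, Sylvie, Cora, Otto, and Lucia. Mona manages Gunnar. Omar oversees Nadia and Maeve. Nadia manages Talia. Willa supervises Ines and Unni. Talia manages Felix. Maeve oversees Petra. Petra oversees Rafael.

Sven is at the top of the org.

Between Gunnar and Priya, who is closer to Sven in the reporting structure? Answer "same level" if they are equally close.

Gunnar is 3 levels below Sven; Priya is 4. Gunnar is higher.

Gunnar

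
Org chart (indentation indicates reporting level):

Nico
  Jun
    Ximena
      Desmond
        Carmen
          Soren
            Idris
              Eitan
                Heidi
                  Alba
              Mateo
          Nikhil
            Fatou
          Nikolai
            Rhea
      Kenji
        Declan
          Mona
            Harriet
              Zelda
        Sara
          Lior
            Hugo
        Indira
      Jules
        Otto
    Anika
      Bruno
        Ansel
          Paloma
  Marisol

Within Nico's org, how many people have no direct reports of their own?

The people in Nico's organization with no one reporting to them are Marisol, Paloma, Otto, Indira, Hugo, Zelda, Rhea, Fatou, Mateo, Alba. That is 10.

10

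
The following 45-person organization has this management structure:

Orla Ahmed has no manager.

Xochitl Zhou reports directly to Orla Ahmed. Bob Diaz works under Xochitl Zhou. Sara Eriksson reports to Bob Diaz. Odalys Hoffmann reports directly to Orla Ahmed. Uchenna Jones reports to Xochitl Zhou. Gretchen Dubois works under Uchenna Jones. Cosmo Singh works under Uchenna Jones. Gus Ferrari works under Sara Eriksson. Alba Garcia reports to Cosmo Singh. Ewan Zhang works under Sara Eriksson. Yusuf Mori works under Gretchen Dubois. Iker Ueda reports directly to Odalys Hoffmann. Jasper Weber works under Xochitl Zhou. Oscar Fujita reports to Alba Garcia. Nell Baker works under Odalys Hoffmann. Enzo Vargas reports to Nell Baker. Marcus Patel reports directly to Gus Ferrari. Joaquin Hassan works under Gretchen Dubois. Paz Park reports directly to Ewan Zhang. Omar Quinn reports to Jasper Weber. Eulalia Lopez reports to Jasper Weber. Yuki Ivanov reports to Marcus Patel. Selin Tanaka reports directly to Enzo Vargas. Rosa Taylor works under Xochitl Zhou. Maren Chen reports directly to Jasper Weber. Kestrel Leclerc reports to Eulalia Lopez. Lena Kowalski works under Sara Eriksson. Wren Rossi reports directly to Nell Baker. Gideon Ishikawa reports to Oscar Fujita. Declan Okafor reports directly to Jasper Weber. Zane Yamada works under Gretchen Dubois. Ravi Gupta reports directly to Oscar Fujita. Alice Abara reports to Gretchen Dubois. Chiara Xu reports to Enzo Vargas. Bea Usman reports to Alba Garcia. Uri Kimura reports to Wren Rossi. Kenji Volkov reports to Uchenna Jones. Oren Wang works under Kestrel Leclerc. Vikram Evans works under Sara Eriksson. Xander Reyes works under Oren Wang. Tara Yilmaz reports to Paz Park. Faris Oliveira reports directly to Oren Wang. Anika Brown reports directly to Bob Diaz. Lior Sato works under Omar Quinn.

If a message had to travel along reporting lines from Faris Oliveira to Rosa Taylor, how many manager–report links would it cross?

6

Faris Oliveira is 5 levels below Xochitl Zhou, and Rosa Taylor is 1 level below Xochitl Zhou (their lowest common manager). The shortest path runs up from Faris Oliveira to Xochitl Zhou and back down to Rosa Taylor: 5 + 1 = 6 links.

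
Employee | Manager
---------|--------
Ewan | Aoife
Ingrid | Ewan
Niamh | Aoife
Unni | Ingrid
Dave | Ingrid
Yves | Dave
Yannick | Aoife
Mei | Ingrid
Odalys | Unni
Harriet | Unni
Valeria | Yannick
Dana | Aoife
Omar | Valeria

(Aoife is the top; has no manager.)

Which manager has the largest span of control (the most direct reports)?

Aoife

Direct-report counts: Aoife has 4; Yannick has 1; Valeria has 1; Ewan has 1; Ingrid has 3; Dave has 1; Unni has 2. The largest is 4, held by Aoife.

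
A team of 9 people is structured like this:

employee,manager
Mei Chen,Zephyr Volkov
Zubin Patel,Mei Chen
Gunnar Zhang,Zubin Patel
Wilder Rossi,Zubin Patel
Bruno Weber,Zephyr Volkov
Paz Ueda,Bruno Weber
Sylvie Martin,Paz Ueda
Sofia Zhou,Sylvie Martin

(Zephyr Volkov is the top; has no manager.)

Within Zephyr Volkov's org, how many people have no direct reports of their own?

The people in Zephyr Volkov's organization with no one reporting to them are Sofia Zhou, Wilder Rossi, Gunnar Zhang. That is 3.

3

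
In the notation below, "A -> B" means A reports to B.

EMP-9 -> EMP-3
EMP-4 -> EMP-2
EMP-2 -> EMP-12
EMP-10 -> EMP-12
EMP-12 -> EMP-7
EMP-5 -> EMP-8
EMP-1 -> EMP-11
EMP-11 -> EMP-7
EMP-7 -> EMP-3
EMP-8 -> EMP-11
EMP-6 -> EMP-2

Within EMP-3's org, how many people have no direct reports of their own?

The people in EMP-3's organization with no one reporting to them are EMP-5, EMP-1, EMP-4, EMP-6, EMP-10, EMP-9. That is 6.

6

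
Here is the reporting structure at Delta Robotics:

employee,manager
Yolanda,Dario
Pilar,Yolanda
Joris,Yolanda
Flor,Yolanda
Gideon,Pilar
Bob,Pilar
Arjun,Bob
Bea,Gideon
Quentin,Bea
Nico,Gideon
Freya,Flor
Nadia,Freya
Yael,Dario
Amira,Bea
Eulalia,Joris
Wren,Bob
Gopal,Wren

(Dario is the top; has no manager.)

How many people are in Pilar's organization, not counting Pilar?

9

Pilar directly manages Gideon, Bob. Under Gideon: Nico, Bea, Amira, Quentin (4). Under Bob: Wren, Gopal, Arjun (3). So Pilar's organization is 2 direct reports plus everyone under them: 5 + 4 = 9.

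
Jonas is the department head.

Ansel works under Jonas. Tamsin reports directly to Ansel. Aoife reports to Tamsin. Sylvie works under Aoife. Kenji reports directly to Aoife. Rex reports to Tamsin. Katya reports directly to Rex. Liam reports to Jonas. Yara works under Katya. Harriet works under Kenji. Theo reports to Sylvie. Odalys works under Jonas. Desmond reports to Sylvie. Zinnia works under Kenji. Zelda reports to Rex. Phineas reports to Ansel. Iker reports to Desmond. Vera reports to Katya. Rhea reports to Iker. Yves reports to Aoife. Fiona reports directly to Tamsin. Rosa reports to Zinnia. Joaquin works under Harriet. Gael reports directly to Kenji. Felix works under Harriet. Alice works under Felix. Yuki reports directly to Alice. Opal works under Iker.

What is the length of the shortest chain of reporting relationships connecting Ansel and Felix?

5

Felix is in Ansel's organization: the chain from Felix up to Ansel is Felix → Harriet → Kenji → Aoife → Tamsin → Ansel, which is 5 links.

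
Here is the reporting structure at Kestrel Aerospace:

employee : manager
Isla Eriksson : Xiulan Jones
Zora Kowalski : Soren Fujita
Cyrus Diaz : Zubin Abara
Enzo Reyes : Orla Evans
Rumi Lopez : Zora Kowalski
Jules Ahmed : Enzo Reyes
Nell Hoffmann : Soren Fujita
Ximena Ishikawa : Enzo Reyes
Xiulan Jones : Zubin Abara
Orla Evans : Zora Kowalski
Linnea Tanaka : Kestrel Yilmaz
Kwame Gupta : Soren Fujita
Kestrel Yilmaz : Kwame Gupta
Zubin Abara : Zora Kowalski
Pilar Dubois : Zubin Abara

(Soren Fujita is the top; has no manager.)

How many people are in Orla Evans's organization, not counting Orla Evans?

Orla Evans directly manages Enzo Reyes. Under Enzo Reyes: Jules Ahmed, Ximena Ishikawa (2). That's 3 in total.

3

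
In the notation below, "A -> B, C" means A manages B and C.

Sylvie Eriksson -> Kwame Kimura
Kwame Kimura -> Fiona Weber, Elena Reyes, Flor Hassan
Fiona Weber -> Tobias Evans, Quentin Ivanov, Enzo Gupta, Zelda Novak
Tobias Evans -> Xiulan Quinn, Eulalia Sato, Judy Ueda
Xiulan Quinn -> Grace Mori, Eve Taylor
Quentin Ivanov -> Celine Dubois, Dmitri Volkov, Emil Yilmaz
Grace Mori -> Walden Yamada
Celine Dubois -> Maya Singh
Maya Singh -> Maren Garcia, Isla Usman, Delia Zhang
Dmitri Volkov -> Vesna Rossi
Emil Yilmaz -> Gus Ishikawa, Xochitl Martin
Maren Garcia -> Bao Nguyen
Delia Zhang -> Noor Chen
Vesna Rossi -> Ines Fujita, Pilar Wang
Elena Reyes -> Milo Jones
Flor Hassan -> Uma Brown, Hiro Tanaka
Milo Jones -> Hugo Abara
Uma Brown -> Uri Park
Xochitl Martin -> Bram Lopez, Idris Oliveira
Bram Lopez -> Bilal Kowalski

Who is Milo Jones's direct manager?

Milo Jones reports directly to Elena Reyes.

Elena Reyes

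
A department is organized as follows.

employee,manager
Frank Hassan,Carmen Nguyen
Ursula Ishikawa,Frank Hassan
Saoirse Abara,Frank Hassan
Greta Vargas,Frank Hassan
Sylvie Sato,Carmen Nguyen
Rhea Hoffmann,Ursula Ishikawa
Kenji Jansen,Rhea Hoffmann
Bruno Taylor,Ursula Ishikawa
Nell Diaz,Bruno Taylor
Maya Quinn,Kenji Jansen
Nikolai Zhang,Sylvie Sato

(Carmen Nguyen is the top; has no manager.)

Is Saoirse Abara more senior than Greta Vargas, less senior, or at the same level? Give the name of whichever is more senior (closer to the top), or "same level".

Both Saoirse Abara and Greta Vargas are 2 levels below Carmen Nguyen.

same level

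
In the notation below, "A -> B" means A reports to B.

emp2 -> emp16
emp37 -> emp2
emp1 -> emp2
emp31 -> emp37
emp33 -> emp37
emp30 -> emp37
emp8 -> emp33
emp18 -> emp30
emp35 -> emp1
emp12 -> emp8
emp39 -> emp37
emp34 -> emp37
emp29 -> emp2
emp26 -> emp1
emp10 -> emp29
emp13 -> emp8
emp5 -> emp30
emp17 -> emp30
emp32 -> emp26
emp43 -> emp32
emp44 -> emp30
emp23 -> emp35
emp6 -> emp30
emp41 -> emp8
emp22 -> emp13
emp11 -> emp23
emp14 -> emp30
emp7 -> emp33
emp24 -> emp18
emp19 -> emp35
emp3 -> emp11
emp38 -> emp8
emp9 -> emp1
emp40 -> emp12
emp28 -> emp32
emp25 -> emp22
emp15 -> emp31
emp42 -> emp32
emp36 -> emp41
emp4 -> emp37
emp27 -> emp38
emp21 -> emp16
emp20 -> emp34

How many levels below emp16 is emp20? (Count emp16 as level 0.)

4

Chain from emp20 up to emp16: emp20 → emp34 → emp37 → emp2 → emp16. That is 4 steps up, so emp20 is 4 levels below emp16.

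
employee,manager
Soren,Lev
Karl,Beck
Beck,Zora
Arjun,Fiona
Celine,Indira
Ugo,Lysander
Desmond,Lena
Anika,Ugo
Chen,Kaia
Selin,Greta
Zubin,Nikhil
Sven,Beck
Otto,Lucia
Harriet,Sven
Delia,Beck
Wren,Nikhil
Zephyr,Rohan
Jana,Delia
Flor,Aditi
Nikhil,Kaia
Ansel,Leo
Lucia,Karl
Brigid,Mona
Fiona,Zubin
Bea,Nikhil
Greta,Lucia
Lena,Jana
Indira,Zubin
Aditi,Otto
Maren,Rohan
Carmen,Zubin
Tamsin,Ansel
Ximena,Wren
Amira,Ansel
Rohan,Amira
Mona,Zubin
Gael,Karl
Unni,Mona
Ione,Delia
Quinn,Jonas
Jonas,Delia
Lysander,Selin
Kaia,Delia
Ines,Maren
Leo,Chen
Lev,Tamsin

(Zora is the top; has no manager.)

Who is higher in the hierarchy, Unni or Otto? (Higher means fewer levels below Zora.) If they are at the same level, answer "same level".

Unni is 7 levels below Zora; Otto is 4. Otto is higher.

Otto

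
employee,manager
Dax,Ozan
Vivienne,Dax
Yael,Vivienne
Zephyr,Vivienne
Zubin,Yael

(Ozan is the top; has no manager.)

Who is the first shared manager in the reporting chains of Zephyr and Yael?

Zephyr's chain of managers is Vivienne, Dax, Ozan. Yael's chain of managers is Vivienne, Dax, Ozan. The first manager that appears in both chains is Vivienne.

Vivienne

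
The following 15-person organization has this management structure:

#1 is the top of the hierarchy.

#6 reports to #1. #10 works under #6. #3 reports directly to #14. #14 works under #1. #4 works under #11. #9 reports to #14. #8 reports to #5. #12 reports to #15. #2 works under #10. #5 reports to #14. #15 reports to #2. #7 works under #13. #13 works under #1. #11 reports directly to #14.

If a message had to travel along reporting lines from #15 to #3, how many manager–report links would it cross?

6

#15 is 4 levels below #1, and #3 is 2 levels below #1 (their lowest common manager). The shortest path runs up from #15 to #1 and back down to #3: 4 + 2 = 6 links.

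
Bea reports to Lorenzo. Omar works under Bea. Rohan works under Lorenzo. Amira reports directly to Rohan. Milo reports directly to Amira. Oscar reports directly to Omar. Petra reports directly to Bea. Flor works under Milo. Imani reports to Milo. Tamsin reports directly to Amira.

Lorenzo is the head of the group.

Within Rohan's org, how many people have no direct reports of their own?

The people in Rohan's organization with no one reporting to them are Tamsin, Imani, Flor. That is 3.

3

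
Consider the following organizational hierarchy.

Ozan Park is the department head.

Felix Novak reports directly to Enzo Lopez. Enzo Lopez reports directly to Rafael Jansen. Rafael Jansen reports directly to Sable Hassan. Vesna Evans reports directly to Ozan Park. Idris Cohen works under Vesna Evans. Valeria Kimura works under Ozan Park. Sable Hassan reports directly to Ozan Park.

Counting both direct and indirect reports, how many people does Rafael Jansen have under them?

Rafael Jansen directly manages Enzo Lopez. Under Enzo Lopez: Felix Novak (1). That's 2 in total.

2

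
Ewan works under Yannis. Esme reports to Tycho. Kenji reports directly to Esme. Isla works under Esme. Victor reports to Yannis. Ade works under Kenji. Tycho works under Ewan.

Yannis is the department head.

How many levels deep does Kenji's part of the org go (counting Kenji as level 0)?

The longest chain under Kenji runs Kenji → Ade, which is 1 level below Kenji.

1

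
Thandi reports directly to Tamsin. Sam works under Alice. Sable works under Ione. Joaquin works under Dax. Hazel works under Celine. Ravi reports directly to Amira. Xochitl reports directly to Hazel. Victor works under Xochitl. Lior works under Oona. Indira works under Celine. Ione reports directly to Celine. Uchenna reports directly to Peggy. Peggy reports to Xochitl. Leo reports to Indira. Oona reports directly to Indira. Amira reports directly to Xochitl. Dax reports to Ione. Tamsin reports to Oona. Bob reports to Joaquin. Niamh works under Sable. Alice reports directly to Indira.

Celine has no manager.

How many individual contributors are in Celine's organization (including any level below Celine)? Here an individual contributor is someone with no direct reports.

The people in Celine's organization with no one reporting to them are Victor, Uchenna, Ravi, Niamh, Bob, Leo, Sam, Thandi, Lior. That is 9.

9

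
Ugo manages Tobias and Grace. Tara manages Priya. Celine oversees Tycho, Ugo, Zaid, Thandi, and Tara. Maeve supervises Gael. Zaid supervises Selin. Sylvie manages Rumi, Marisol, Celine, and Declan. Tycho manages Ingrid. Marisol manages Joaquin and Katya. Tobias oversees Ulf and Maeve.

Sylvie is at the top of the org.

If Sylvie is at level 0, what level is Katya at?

2

Chain from Katya up to Sylvie: Katya → Marisol → Sylvie. That is 2 steps up, so Katya is 2 levels below Sylvie.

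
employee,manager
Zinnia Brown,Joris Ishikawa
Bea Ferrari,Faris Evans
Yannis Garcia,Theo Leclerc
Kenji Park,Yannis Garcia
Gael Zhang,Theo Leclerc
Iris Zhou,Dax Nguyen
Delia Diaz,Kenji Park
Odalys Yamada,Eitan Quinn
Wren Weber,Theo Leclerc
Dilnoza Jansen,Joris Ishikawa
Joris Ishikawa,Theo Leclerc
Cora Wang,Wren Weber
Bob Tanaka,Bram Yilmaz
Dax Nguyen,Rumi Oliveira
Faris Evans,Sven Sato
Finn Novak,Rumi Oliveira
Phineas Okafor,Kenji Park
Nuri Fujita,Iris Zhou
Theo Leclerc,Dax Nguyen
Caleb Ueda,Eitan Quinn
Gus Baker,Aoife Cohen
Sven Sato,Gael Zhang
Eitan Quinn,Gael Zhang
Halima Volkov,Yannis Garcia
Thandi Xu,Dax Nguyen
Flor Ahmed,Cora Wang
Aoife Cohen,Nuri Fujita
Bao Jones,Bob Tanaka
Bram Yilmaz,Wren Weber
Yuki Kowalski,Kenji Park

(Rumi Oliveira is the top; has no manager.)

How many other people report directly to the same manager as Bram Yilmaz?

1

Bram Yilmaz reports to Wren Weber. Wren Weber's other direct reports are Cora Wang — 1 peer.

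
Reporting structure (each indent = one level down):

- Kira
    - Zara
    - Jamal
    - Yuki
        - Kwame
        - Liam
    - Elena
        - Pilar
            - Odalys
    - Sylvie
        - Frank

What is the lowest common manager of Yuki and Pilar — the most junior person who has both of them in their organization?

Kira

Yuki's chain of managers is Kira. Pilar's chain of managers is Elena, Kira. The first manager that appears in both chains is Kira.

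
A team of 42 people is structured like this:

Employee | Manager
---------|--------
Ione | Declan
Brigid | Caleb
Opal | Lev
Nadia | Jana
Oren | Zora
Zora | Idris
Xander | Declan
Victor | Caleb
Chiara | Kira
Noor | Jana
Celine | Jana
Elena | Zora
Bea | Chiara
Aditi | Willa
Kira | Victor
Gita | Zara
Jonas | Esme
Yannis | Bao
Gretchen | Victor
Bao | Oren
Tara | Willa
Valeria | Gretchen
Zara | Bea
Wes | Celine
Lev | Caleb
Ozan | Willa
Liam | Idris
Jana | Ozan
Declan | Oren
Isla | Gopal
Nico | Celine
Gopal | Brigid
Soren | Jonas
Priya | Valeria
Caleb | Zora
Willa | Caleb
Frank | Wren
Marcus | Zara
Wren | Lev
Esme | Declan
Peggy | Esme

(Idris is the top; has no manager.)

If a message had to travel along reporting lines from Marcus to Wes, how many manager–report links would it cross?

Marcus is 6 levels below Caleb, and Wes is 5 levels below Caleb (their lowest common manager). The shortest path runs up from Marcus to Caleb and back down to Wes: 6 + 5 = 11 links.

11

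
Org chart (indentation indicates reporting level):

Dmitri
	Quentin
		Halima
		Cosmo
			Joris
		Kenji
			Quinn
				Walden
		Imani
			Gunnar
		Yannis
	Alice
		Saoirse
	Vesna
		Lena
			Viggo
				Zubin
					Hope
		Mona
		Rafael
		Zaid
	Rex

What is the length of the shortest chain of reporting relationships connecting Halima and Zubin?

Halima is 2 levels below Dmitri, and Zubin is 4 levels below Dmitri (their lowest common manager). The shortest path runs up from Halima to Dmitri and back down to Zubin: 2 + 4 = 6 links.

6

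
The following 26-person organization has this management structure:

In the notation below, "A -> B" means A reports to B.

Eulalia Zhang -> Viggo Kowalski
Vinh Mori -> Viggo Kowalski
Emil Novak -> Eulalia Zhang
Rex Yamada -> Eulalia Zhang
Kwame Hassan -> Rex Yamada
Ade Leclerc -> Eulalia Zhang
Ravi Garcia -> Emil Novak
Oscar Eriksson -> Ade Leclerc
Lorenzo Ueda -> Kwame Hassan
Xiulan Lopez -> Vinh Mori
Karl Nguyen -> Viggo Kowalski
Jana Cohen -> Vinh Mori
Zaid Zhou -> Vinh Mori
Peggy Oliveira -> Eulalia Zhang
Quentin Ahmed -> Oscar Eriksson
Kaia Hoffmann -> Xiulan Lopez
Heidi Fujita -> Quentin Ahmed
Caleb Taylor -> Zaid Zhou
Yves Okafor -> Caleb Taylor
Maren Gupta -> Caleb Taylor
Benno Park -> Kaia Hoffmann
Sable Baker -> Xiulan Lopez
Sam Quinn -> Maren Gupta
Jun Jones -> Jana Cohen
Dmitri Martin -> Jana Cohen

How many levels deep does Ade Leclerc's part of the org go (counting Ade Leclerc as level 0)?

The longest chain under Ade Leclerc runs Ade Leclerc → Oscar Eriksson → Quentin Ahmed → Heidi Fujita, which is 3 levels below Ade Leclerc.

3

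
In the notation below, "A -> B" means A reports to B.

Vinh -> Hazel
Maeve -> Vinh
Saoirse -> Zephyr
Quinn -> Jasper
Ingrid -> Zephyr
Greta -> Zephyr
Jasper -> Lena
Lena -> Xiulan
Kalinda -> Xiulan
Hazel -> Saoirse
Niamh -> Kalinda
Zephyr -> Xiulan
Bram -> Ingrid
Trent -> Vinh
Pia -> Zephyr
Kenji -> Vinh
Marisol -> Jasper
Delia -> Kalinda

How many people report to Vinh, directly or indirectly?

Vinh directly manages Maeve, Trent, Kenji. Maeve has no reports. Trent has no reports. Kenji has no reports. So Vinh's organization is 3 direct reports plus everyone under them: 1 + 1 + 1 = 3.

3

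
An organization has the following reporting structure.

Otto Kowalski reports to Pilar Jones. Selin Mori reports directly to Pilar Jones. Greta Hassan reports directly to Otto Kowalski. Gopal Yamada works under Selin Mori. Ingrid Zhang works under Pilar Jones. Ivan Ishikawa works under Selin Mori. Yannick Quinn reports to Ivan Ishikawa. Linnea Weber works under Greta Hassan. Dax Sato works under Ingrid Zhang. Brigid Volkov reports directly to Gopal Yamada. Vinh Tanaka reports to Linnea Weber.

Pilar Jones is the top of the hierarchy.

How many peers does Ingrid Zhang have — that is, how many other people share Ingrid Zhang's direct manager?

2

Ingrid Zhang reports to Pilar Jones. Pilar Jones's other direct reports are Otto Kowalski, Selin Mori — 2 peers.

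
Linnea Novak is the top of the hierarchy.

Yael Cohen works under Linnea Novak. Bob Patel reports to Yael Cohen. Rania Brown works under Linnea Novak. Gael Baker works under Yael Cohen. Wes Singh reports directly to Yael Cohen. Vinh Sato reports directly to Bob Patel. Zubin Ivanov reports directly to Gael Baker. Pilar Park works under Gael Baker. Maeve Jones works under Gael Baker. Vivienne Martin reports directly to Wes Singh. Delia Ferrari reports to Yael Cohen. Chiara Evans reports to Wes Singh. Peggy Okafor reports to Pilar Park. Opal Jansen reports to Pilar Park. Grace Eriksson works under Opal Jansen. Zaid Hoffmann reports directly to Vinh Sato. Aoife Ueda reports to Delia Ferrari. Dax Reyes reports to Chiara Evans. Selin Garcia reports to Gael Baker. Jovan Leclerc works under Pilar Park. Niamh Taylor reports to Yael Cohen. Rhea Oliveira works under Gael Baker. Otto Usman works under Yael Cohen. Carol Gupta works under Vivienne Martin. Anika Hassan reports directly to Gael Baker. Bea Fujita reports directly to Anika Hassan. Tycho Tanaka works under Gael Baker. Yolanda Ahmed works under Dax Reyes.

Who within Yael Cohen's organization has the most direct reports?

Direct-report counts within Yael Cohen's organization: Yael Cohen has 6; Delia Ferrari has 1; Wes Singh has 2; Chiara Evans has 1; Dax Reyes has 1; Vivienne Martin has 1; Gael Baker has 7; Anika Hassan has 1; Pilar Park has 3; Opal Jansen has 1; Bob Patel has 1; Vinh Sato has 1. The largest is 7, held by Gael Baker.

Gael Baker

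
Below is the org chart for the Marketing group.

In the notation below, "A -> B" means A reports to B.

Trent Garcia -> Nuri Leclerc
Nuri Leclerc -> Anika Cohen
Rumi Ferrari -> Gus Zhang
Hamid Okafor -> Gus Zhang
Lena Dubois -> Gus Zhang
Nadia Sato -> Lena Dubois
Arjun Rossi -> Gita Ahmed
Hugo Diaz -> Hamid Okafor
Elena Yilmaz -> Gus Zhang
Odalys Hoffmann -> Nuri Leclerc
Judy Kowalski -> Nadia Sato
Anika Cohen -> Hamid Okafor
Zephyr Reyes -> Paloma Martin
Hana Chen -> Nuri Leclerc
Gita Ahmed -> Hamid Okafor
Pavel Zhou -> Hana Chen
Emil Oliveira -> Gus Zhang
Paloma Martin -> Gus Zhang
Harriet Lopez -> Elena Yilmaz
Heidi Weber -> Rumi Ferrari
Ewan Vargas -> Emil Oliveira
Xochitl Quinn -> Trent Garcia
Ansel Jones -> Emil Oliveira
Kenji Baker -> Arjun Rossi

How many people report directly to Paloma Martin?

1

Paloma Martin directly manages Zephyr Reyes. That is 1 direct report.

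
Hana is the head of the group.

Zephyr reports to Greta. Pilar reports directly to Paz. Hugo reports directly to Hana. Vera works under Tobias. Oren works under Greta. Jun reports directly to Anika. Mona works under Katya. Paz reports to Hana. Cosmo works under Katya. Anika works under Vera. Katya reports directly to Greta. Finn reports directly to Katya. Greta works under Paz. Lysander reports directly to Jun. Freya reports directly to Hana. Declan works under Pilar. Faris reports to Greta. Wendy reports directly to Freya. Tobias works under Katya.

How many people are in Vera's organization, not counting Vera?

Vera directly manages Anika. Under Anika: Jun, Lysander (2). That's 3 in total.

3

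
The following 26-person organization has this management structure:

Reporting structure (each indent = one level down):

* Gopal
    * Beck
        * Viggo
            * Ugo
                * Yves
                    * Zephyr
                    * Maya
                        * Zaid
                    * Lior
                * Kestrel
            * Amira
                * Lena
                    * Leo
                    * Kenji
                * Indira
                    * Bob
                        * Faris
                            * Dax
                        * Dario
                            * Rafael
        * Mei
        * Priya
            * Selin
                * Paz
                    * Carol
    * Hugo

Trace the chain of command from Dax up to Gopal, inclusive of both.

Dax -> Faris -> Bob -> Indira -> Amira -> Viggo -> Beck -> Gopal

Dax reports to Faris. Faris reports to Bob. Bob reports to Indira. Indira reports to Amira. Amira reports to Viggo. Viggo reports to Beck. Beck reports to Gopal. Gopal is at the top.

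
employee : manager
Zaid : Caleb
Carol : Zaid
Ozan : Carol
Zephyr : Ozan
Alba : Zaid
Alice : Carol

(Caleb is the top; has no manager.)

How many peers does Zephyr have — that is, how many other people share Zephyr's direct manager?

0

Zephyr reports to Ozan, and Ozan has no other direct reports. Zephyr has 0 peers.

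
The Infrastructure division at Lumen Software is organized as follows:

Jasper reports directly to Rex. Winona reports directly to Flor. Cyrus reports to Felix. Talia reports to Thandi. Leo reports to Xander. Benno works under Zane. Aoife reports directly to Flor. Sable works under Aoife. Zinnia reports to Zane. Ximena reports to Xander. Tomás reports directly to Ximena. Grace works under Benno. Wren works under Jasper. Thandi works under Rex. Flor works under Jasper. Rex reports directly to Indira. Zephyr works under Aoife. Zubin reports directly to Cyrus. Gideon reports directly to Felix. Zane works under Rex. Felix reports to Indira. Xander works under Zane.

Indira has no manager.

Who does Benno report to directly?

Zane

Benno reports directly to Zane.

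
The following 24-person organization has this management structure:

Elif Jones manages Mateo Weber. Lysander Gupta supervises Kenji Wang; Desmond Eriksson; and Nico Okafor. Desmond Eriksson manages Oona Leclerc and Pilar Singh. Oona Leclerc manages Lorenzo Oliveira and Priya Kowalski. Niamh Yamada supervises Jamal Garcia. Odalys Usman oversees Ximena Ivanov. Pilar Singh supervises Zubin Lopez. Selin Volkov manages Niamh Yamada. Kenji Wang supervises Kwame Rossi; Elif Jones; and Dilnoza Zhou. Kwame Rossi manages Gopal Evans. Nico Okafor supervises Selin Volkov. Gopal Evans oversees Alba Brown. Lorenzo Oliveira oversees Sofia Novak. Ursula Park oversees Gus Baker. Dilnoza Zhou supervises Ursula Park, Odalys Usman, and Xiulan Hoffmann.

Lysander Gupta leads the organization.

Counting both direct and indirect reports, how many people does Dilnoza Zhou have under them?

Dilnoza Zhou directly manages Ursula Park, Odalys Usman, Xiulan Hoffmann. Under Ursula Park: Gus Baker (1). Under Odalys Usman: Ximena Ivanov (1). Xiulan Hoffmann has no reports. So Dilnoza Zhou's organization is 3 direct reports plus everyone under them: 2 + 2 + 1 = 5.

5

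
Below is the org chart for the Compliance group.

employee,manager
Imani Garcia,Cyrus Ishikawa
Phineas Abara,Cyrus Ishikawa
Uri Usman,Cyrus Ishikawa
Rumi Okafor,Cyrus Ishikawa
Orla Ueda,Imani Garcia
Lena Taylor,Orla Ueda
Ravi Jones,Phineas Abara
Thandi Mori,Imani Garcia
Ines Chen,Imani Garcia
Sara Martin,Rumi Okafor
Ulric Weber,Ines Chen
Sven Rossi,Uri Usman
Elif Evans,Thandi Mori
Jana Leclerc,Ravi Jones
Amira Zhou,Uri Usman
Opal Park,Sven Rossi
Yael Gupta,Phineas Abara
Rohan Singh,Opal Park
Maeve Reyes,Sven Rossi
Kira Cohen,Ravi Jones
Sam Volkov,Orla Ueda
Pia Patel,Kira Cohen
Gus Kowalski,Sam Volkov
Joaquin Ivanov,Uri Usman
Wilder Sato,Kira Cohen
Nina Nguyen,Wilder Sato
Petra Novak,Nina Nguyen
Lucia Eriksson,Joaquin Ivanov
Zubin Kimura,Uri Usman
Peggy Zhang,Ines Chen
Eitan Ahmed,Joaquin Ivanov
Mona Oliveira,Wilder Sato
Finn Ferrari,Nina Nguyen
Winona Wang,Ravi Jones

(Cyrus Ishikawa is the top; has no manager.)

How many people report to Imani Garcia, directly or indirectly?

9

Imani Garcia directly manages Orla Ueda, Thandi Mori, Ines Chen. Under Orla Ueda: Sam Volkov, Gus Kowalski, Lena Taylor (3). Under Thandi Mori: Elif Evans (1). Under Ines Chen: Peggy Zhang, Ulric Weber (2). So Imani Garcia's organization is 3 direct reports plus everyone under them: 4 + 2 + 3 = 9.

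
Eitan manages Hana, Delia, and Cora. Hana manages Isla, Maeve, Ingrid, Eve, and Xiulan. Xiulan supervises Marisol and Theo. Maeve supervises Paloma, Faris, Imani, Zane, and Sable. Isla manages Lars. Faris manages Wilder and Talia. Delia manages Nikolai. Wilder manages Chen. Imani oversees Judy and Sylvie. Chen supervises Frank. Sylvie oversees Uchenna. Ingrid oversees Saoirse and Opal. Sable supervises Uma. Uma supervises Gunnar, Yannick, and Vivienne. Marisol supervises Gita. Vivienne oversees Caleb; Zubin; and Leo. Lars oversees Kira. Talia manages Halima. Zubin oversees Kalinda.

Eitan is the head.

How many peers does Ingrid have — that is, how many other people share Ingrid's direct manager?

4

Ingrid reports to Hana. Hana's other direct reports are Xiulan, Maeve, Isla, Eve — 4 peers.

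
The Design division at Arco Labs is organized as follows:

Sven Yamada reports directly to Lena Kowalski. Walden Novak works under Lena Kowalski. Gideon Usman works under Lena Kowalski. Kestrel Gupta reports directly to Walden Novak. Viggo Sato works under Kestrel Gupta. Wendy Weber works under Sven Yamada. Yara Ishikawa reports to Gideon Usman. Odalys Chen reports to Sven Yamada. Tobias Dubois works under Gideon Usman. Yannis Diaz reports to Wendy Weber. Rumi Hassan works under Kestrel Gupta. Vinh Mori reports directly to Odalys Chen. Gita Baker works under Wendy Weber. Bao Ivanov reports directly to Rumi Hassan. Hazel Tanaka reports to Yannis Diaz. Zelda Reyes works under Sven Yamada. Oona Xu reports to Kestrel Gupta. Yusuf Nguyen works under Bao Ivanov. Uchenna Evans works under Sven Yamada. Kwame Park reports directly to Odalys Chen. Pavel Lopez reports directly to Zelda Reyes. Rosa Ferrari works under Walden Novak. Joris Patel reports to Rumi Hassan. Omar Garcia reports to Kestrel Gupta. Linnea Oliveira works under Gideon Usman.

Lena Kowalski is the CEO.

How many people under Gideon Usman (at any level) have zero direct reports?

The people in Gideon Usman's organization with no one reporting to them are Linnea Oliveira, Tobias Dubois, Yara Ishikawa. That is 3.

3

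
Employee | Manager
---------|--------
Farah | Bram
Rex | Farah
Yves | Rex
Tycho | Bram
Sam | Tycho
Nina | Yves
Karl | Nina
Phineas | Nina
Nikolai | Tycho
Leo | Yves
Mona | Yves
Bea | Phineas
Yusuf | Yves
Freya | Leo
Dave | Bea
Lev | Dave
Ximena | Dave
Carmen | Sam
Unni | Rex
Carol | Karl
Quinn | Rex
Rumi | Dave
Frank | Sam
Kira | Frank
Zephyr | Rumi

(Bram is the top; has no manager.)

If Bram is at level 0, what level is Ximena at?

Chain from Ximena up to Bram: Ximena → Dave → Bea → Phineas → Nina → Yves → Rex → Farah → Bram. That is 8 steps up, so Ximena is 8 levels below Bram.

8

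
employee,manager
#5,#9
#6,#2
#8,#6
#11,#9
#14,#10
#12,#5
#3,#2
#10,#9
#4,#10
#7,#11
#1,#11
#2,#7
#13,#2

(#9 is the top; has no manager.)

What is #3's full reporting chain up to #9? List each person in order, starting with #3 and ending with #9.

#3 reports to #2. #2 reports to #7. #7 reports to #11. #11 reports to #9. #9 is at the top.

#3 -> #2 -> #7 -> #11 -> #9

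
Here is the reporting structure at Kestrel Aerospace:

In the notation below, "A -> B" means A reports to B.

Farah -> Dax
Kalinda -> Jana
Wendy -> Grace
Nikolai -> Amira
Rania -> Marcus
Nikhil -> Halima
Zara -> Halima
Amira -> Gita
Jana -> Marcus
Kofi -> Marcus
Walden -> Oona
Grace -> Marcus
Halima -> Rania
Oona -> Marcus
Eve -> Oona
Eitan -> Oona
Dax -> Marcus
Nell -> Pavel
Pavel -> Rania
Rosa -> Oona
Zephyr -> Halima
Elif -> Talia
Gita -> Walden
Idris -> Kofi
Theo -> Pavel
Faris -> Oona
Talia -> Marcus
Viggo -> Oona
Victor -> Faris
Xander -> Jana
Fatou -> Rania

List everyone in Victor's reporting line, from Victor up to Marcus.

Victor reports to Faris. Faris reports to Oona. Oona reports to Marcus. Marcus is at the top.

Victor -> Faris -> Oona -> Marcus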